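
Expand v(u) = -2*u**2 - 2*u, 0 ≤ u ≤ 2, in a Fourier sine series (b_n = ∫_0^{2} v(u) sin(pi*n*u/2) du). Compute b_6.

b_6 = ∫_0^{2} (-2*u**2 - 2*u) sin(3*pi*u) du.
Integrating by parts twice (tabular method), an antiderivative of (-2*u**2 - 2*u) sin(3*pi*u) is 2*u**2*cos(3*pi*u)/(3*pi) - 4*u*sin(3*pi*u)/(9*pi**2) + 2*u*cos(3*pi*u)/(3*pi) - 2*sin(3*pi*u)/(9*pi**2) - 4*cos(3*pi*u)/(27*pi**3); evaluating from 0 to 2: ∫_{0}^{2} (-2*u**2 - 2*u) sin(3*pi*u) du = (-4/(27*pi**3) + 4/pi) - (-4/(27*pi**3)) = 4/pi.
Hence b_6 = 4/pi.

4/pi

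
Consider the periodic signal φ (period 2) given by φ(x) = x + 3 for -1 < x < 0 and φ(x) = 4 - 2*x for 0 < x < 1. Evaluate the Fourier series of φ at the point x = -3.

x = -3 differs from x = -1 by -1 full period(s), and the series is 2-periodic.
φ is continuous at x = -1 with value 2, so the series converges to 2 there.

2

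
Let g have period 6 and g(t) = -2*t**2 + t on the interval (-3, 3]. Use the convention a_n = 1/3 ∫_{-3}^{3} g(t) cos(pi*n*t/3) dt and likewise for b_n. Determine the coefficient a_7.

72/(49*pi**2)

a_7 = 1/3 ∫_{-3}^{3} g(t) cos(7*pi*t/3) dt.
Integrating by parts twice (tabular method), an antiderivative of (-2*t**2 + t) cos(7*pi*t/3) is -6*t**2*sin(7*pi*t/3)/(7*pi) + 3*t*sin(7*pi*t/3)/(7*pi) - 36*t*cos(7*pi*t/3)/(49*pi**2) + 108*sin(7*pi*t/3)/(343*pi**3) + 9*cos(7*pi*t/3)/(49*pi**2); evaluating from -3 to 3: ∫_{-3}^{3} (-2*t**2 + t) cos(7*pi*t/3) dt = (99/(49*pi**2)) - (-117/(49*pi**2)) = 216/(49*pi**2).
Hence a_7 = (1/3)·(216/(49*pi**2)) = 72/(49*pi**2).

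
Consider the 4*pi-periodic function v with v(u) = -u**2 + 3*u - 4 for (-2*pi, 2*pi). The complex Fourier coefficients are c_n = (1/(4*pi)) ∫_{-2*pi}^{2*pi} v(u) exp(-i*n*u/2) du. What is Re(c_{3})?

8/9

Since v is real-valued, Re(c_{3}) = (1/(4*pi)) ∫_{-2*pi}^{2*pi} v(u) cos(3*u/2) du = a_{3}/2.
Integrating by parts twice (tabular method), an antiderivative of (-u**2 + 3*u - 4) cos(3*u/2) is -2*u**2*sin(3*u/2)/3 + 2*u*sin(3*u/2) - 8*u*cos(3*u/2)/9 - 56*sin(3*u/2)/27 + 4*cos(3*u/2)/3; evaluating from -2*pi to 2*pi: ∫_{-2*pi}^{2*pi} (-u**2 + 3*u - 4) cos(3*u/2) du = (-4/3 + 16*pi/9) - (-16*pi/9 - 4/3) = 32*pi/9.
Hence Re(c_{3}) = (1/(4*pi))·(32*pi/9) = 8/9.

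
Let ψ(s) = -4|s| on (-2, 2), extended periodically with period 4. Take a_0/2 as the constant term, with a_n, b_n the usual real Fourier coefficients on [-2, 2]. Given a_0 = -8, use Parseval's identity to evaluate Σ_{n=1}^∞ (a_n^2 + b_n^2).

32/3

Parseval: a_0^2/2 + Σ_{n≥1} (a_n^2+b_n^2) = 1/2 ∫_{-2}^{2} ψ(s)^2 ds = 128/3.
Subtract a_0^2/2 = 32: Σ (a_n^2+b_n^2) = 32/3.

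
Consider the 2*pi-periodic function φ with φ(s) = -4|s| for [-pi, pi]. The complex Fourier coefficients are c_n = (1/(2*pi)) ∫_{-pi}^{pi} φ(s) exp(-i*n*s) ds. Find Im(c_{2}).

Since φ is real-valued, Im(c_{2}) = -(1/(2*pi)) ∫_{-pi}^{pi} φ(s) sin(2*s) ds = -b_{2}/2.
(φ is even, so the integrand is odd over a symmetric interval and the integral vanishes.)

0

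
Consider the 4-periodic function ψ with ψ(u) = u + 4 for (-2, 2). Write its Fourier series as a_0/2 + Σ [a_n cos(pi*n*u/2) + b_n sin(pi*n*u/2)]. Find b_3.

4/(3*pi)

b_3 = 1/2 ∫_{-2}^{2} ψ(u) sin(3*pi*u/2) du.
Integrating by parts (boundary term plus one more integral), an antiderivative of (u + 4) sin(3*pi*u/2) is -2*u*cos(3*pi*u/2)/(3*pi) + 4*sin(3*pi*u/2)/(9*pi**2) - 8*cos(3*pi*u/2)/(3*pi); evaluating from -2 to 2: ∫_{-2}^{2} (u + 4) sin(3*pi*u/2) du = (4/pi) - (4/(3*pi)) = 8/(3*pi).
Hence b_3 = (1/2)·(8/(3*pi)) = 4/(3*pi).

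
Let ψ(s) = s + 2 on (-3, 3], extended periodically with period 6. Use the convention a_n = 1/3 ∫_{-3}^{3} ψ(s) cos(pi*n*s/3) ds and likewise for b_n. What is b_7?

6/(7*pi)

b_7 = 1/3 ∫_{-3}^{3} ψ(s) sin(7*pi*s/3) ds.
Integrating by parts (boundary term plus one more integral), an antiderivative of (s + 2) sin(7*pi*s/3) is -3*s*cos(7*pi*s/3)/(7*pi) + 9*sin(7*pi*s/3)/(49*pi**2) - 6*cos(7*pi*s/3)/(7*pi); evaluating from -3 to 3: ∫_{-3}^{3} (s + 2) sin(7*pi*s/3) ds = (15/(7*pi)) - (-3/(7*pi)) = 18/(7*pi).
Hence b_7 = (1/3)·(18/(7*pi)) = 6/(7*pi).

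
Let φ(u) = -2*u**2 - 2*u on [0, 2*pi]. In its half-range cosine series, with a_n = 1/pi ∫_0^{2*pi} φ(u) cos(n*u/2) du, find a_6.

-8/9

a_6 = 1/pi ∫_0^{2*pi} (-2*u**2 - 2*u) cos(3*u) du.
Integrating by parts twice (tabular method), an antiderivative of (-2*u**2 - 2*u) cos(3*u) is -2*u**2*sin(3*u)/3 - 2*u*sin(3*u)/3 - 4*u*cos(3*u)/9 + 4*sin(3*u)/27 - 2*cos(3*u)/9; evaluating from 0 to 2*pi: ∫_{0}^{2*pi} (-2*u**2 - 2*u) cos(3*u) du = (-8*pi/9 - 2/9) - (-2/9) = -8*pi/9.
Hence a_6 = (1/pi)·(-8*pi/9) = -8/9.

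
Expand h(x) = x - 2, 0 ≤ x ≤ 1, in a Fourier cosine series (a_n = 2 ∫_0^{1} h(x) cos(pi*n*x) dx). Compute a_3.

-4/(9*pi**2)

a_3 = 2 ∫_0^{1} (x - 2) cos(3*pi*x) dx.
Integrating by parts (boundary term plus one more integral), an antiderivative of (x - 2) cos(3*pi*x) is x*sin(3*pi*x)/(3*pi) - 2*sin(3*pi*x)/(3*pi) + cos(3*pi*x)/(9*pi**2); evaluating from 0 to 1: ∫_{0}^{1} (x - 2) cos(3*pi*x) dx = (-1/(9*pi**2)) - (1/(9*pi**2)) = -2/(9*pi**2).
Hence a_3 = 2·(-2/(9*pi**2)) = -4/(9*pi**2).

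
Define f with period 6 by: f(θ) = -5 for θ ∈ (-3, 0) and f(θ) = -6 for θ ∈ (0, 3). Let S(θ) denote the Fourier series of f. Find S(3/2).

-6

f is continuous at θ = 3/2 with value -6, so the series converges to -6 there.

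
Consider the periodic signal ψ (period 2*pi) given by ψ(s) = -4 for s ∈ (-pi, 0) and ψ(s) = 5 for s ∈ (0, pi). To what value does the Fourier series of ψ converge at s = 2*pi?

1/2

s = 2*pi differs from s = 0 by 1 full period(s), and the series is 2*pi-periodic.
At s = 0 the one-sided limits are ψ(0^-) = -4 and ψ(0^+) = 5.
By Dirichlet's theorem the series converges to their average, [(-4) + (5)]/2 = 1/2.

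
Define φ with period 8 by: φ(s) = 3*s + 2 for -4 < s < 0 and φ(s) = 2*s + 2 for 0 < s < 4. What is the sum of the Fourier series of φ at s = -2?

φ is continuous at s = -2 with value -4, so the series converges to -4 there.

-4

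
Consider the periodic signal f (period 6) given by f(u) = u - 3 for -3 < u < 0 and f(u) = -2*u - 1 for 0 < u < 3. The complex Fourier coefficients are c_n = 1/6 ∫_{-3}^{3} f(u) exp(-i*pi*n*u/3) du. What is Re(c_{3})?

Since f is real-valued, Re(c_{3}) = 1/6 ∫_{-3}^{3} f(u) cos(pi*u) du = a_{3}/2.
Split the integral at the breakpoints.
Integrating by parts (boundary term plus one more integral), an antiderivative of (u - 3) cos(pi*u) is u*sin(pi*u)/pi - 3*sin(pi*u)/pi + cos(pi*u)/pi**2; evaluating from -3 to 0: ∫_{-3}^{0} (u - 3) cos(pi*u) du = (pi**(-2)) - (-1/pi**2) = 2/pi**2.
Integrating by parts (boundary term plus one more integral), an antiderivative of (-2*u - 1) cos(pi*u) is -2*u*sin(pi*u)/pi - sin(pi*u)/pi - 2*cos(pi*u)/pi**2; evaluating from 0 to 3: ∫_{0}^{3} (-2*u - 1) cos(pi*u) du = (2/pi**2) - (-2/pi**2) = 4/pi**2.
So ∫_{-3}^{3} f(u) cos(pi*u) du = 6/pi**2.
Hence Re(c_{3}) = (1/6)·(6/pi**2) = pi**(-2).

pi**(-2)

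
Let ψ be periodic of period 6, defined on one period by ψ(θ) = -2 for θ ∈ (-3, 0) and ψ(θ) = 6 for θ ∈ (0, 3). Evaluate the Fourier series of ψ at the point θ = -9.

θ = -9 differs from θ = -3 by -1 full period(s), and the series is 6-periodic.
At θ = -3 the one-sided limits are ψ(-3^-) = 6 and ψ(-3^+) = -2.
By Dirichlet's theorem the series converges to their average, [(6) + (-2)]/2 = 2.

2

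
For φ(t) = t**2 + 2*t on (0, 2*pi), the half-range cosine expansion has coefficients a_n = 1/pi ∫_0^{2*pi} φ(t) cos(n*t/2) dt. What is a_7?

16*(-pi - 1)/(49*pi)

a_7 = 1/pi ∫_0^{2*pi} (t**2 + 2*t) cos(7*t/2) dt.
Integrating by parts twice (tabular method), an antiderivative of (t**2 + 2*t) cos(7*t/2) is 2*t**2*sin(7*t/2)/7 + 4*t*sin(7*t/2)/7 + 8*t*cos(7*t/2)/49 - 16*sin(7*t/2)/343 + 8*cos(7*t/2)/49; evaluating from 0 to 2*pi: ∫_{0}^{2*pi} (t**2 + 2*t) cos(7*t/2) dt = (-16*pi/49 - 8/49) - (8/49) = -16*pi/49 - 16/49.
Hence a_7 = (1/pi)·(-16*pi/49 - 16/49) = 16*(-pi - 1)/(49*pi).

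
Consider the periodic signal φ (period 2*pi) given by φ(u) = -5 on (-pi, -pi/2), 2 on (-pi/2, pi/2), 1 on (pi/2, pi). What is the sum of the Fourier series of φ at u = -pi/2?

At u = -pi/2 the one-sided limits are φ(-pi/2^-) = -5 and φ(-pi/2^+) = 2.
By Dirichlet's theorem the series converges to their average, [(-5) + (2)]/2 = -3/2.

-3/2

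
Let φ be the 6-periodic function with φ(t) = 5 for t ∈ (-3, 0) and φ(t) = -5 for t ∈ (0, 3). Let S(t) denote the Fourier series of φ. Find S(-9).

t = -9 differs from t = -3 by -1 full period(s), and the series is 6-periodic.
At t = -3 the one-sided limits are φ(-3^-) = -5 and φ(-3^+) = 5.
By Dirichlet's theorem the series converges to their average, [(-5) + (5)]/2 = 0.

0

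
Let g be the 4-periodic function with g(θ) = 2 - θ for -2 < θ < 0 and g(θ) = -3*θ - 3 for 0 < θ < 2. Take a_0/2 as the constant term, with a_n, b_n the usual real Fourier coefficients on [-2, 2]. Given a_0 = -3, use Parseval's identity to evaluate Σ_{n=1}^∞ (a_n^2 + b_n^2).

Parseval: a_0^2/2 + Σ_{n≥1} (a_n^2+b_n^2) = 1/2 ∫_{-2}^{2} g(θ)^2 dθ = 145/3.
Subtract a_0^2/2 = 9/2: Σ (a_n^2+b_n^2) = 263/6.

263/6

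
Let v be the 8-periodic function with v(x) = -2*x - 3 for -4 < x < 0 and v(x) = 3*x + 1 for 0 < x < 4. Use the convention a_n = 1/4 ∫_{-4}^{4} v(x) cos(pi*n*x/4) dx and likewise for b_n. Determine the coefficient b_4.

b_4 = 1/4 ∫_{-4}^{4} v(x) sin(pi*x) dx.
Split the integral at the breakpoints.
Integrating by parts (boundary term plus one more integral), an antiderivative of (-2*x - 3) sin(pi*x) is 2*x*cos(pi*x)/pi - 2*sin(pi*x)/pi**2 + 3*cos(pi*x)/pi; evaluating from -4 to 0: ∫_{-4}^{0} (-2*x - 3) sin(pi*x) dx = (3/pi) - (-5/pi) = 8/pi.
Integrating by parts (boundary term plus one more integral), an antiderivative of (3*x + 1) sin(pi*x) is -3*x*cos(pi*x)/pi + 3*sin(pi*x)/pi**2 - cos(pi*x)/pi; evaluating from 0 to 4: ∫_{0}^{4} (3*x + 1) sin(pi*x) dx = (-13/pi) - (-1/pi) = -12/pi.
Summing the pieces and multiplying by (1/4) gives b_4 = -1/pi.

-1/pi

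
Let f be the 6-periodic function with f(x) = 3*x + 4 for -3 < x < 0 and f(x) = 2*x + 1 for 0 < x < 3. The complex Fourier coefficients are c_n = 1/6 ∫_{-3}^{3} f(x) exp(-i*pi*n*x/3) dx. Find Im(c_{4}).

Since f is real-valued, Im(c_{4}) = -1/6 ∫_{-3}^{3} f(x) sin(4*pi*x/3) dx = -b_{4}/2.
Split the integral at the breakpoints.
Integrating by parts (boundary term plus one more integral), an antiderivative of (3*x + 4) sin(4*pi*x/3) is -9*x*cos(4*pi*x/3)/(4*pi) + 27*sin(4*pi*x/3)/(16*pi**2) - 3*cos(4*pi*x/3)/pi; evaluating from -3 to 0: ∫_{-3}^{0} (3*x + 4) sin(4*pi*x/3) dx = (-3/pi) - (15/(4*pi)) = -27/(4*pi).
Integrating by parts (boundary term plus one more integral), an antiderivative of (2*x + 1) sin(4*pi*x/3) is -3*x*cos(4*pi*x/3)/(2*pi) + 9*sin(4*pi*x/3)/(8*pi**2) - 3*cos(4*pi*x/3)/(4*pi); evaluating from 0 to 3: ∫_{0}^{3} (2*x + 1) sin(4*pi*x/3) dx = (-21/(4*pi)) - (-3/(4*pi)) = -9/(2*pi).
So ∫_{-3}^{3} f(x) sin(4*pi*x/3) dx = -45/(4*pi).
Hence Im(c_{4}) = (-1/6)·(-45/(4*pi)) = 15/(8*pi).

15/(8*pi)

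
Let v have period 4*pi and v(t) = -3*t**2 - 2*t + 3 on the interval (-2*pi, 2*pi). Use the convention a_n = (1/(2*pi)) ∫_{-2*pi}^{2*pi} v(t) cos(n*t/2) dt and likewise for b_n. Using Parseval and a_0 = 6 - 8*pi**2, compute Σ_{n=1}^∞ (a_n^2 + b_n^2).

Parseval: a_0^2/2 + Σ_{n≥1} (a_n^2+b_n^2) = (1/(2*pi)) ∫_{-2*pi}^{2*pi} v(t)^2 dt = -112*pi**2/3 + 18 + 288*pi**4/5.
Subtract a_0^2/2 = 2*(3 - 4*pi**2)**2: Σ (a_n^2+b_n^2) = 32*pi**2*(5 + 12*pi**2)/15.

32*pi**2*(5 + 12*pi**2)/15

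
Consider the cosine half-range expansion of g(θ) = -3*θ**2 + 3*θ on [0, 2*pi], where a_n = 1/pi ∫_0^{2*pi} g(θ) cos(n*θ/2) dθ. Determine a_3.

8*(-1 + 2*pi)/(3*pi)

a_3 = 1/pi ∫_0^{2*pi} (-3*θ**2 + 3*θ) cos(3*θ/2) dθ.
Integrating by parts twice (tabular method), an antiderivative of (-3*θ**2 + 3*θ) cos(3*θ/2) is -2*θ**2*sin(3*θ/2) + 2*θ*sin(3*θ/2) - 8*θ*cos(3*θ/2)/3 + 16*sin(3*θ/2)/9 + 4*cos(3*θ/2)/3; evaluating from 0 to 2*pi: ∫_{0}^{2*pi} (-3*θ**2 + 3*θ) cos(3*θ/2) dθ = (-4/3 + 16*pi/3) - (4/3) = -8/3 + 16*pi/3.
Hence a_3 = (1/pi)·(-8/3 + 16*pi/3) = 8*(-1 + 2*pi)/(3*pi).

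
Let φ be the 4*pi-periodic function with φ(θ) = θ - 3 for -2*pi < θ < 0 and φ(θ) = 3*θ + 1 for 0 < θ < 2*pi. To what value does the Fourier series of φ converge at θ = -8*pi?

θ = -8*pi differs from θ = 0 by -2 full period(s), and the series is 4*pi-periodic.
At θ = 0 the one-sided limits are φ(0^-) = -3 and φ(0^+) = 1.
By Dirichlet's theorem the series converges to their average, [(-3) + (1)]/2 = -1.

-1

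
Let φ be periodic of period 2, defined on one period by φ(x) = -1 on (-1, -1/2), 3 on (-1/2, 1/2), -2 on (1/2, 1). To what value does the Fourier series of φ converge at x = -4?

3

x = -4 differs from x = 0 by -2 full period(s), and the series is 2-periodic.
φ is continuous at x = 0 with value 3, so the series converges to 3 there.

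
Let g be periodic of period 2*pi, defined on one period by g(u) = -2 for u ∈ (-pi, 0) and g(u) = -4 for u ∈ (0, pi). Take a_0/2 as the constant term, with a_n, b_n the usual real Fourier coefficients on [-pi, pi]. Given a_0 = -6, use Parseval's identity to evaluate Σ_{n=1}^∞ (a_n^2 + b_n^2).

Parseval: a_0^2/2 + Σ_{n≥1} (a_n^2+b_n^2) = 1/pi ∫_{-pi}^{pi} g(u)^2 du = 20.
Subtract a_0^2/2 = 18: Σ (a_n^2+b_n^2) = 2.

2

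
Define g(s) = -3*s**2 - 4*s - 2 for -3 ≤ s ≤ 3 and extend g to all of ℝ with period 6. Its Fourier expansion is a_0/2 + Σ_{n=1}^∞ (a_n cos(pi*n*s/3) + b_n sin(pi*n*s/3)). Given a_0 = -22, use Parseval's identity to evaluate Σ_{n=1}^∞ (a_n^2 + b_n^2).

1128/5

Parseval: a_0^2/2 + Σ_{n≥1} (a_n^2+b_n^2) = 1/3 ∫_{-3}^{3} g(s)^2 ds = 2338/5.
Subtract a_0^2/2 = 242: Σ (a_n^2+b_n^2) = 1128/5.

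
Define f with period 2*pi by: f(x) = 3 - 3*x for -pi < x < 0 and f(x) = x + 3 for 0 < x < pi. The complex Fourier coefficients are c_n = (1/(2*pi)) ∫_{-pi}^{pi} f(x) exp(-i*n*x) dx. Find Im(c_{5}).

1/5

Since f is real-valued, Im(c_{5}) = -(1/(2*pi)) ∫_{-pi}^{pi} f(x) sin(5*x) dx = -b_{5}/2.
Split the integral at the breakpoints.
Integrating by parts (boundary term plus one more integral), an antiderivative of (3 - 3*x) sin(5*x) is 3*x*cos(5*x)/5 - 3*sin(5*x)/25 - 3*cos(5*x)/5; evaluating from -pi to 0: ∫_{-pi}^{0} (3 - 3*x) sin(5*x) dx = (-3/5) - (3/5 + 3*pi/5) = -3*pi/5 - 6/5.
Integrating by parts (boundary term plus one more integral), an antiderivative of (x + 3) sin(5*x) is -x*cos(5*x)/5 + sin(5*x)/25 - 3*cos(5*x)/5; evaluating from 0 to pi: ∫_{0}^{pi} (x + 3) sin(5*x) dx = (3/5 + pi/5) - (-3/5) = pi/5 + 6/5.
So ∫_{-pi}^{pi} f(x) sin(5*x) dx = -2*pi/5.
Hence Im(c_{5}) = (-1/(2*pi))·(-2*pi/5) = 1/5.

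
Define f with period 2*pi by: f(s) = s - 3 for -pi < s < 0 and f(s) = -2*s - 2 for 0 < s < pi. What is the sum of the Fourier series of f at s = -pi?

-3*pi/2 - 5/2

At s = -pi the one-sided limits are f(-pi^-) = -2*pi - 2 and f(-pi^+) = -pi - 3.
By Dirichlet's theorem the series converges to their average, [(-2*pi - 2) + (-pi - 3)]/2 = -3*pi/2 - 5/2.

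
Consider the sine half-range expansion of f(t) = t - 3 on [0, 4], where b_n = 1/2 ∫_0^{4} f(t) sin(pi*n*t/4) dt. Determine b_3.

b_3 = 1/2 ∫_0^{4} (t - 3) sin(3*pi*t/4) dt.
Integrating by parts (boundary term plus one more integral), an antiderivative of (t - 3) sin(3*pi*t/4) is -4*t*cos(3*pi*t/4)/(3*pi) + 16*sin(3*pi*t/4)/(9*pi**2) + 4*cos(3*pi*t/4)/pi; evaluating from 0 to 4: ∫_{0}^{4} (t - 3) sin(3*pi*t/4) dt = (4/(3*pi)) - (4/pi) = -8/(3*pi).
Hence b_3 = (1/2)·(-8/(3*pi)) = -4/(3*pi).

-4/(3*pi)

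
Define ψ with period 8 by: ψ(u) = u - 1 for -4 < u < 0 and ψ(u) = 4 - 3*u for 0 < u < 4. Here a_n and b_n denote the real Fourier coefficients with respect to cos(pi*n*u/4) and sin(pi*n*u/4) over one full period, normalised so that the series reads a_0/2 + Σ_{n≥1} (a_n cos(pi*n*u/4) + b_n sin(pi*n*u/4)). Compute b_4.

b_4 = 1/4 ∫_{-4}^{4} ψ(u) sin(pi*u) du.
Split the integral at the breakpoints.
Integrating by parts (boundary term plus one more integral), an antiderivative of (u - 1) sin(pi*u) is -u*cos(pi*u)/pi + sin(pi*u)/pi**2 + cos(pi*u)/pi; evaluating from -4 to 0: ∫_{-4}^{0} (u - 1) sin(pi*u) du = (1/pi) - (5/pi) = -4/pi.
Integrating by parts (boundary term plus one more integral), an antiderivative of (4 - 3*u) sin(pi*u) is 3*u*cos(pi*u)/pi - 3*sin(pi*u)/pi**2 - 4*cos(pi*u)/pi; evaluating from 0 to 4: ∫_{0}^{4} (4 - 3*u) sin(pi*u) du = (8/pi) - (-4/pi) = 12/pi.
Summing the pieces and multiplying by (1/4) gives b_4 = 2/pi.

2/pi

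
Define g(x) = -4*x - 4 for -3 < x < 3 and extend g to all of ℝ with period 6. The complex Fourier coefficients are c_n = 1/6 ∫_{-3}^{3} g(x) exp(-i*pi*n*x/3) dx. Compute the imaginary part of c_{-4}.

Since g is real-valued, Im(c_{-4}) = -1/6 ∫_{-3}^{3} g(x) sin(-4*pi*x/3) dx = b_{4}/2.
Integrating by parts (boundary term plus one more integral), an antiderivative of (-4*x - 4) sin(-4*pi*x/3) is -3*x*cos(4*pi*x/3)/pi + 9*sin(4*pi*x/3)/(4*pi**2) - 3*cos(4*pi*x/3)/pi; evaluating from -3 to 3: ∫_{-3}^{3} (-4*x - 4) sin(-4*pi*x/3) dx = (-12/pi) - (6/pi) = -18/pi.
Hence Im(c_{-4}) = (-1/6)·(-18/pi) = 3/pi.

3/pi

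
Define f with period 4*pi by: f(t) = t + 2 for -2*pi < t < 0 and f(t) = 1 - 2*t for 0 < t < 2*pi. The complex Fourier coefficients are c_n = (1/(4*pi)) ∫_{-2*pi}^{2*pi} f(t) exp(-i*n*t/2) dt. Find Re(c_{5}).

Since f is real-valued, Re(c_{5}) = (1/(4*pi)) ∫_{-2*pi}^{2*pi} f(t) cos(5*t/2) dt = a_{5}/2.
Split the integral at the breakpoints.
Integrating by parts (boundary term plus one more integral), an antiderivative of (t + 2) cos(5*t/2) is 2*t*sin(5*t/2)/5 + 4*sin(5*t/2)/5 + 4*cos(5*t/2)/25; evaluating from -2*pi to 0: ∫_{-2*pi}^{0} (t + 2) cos(5*t/2) dt = (4/25) - (-4/25) = 8/25.
Integrating by parts (boundary term plus one more integral), an antiderivative of (1 - 2*t) cos(5*t/2) is -4*t*sin(5*t/2)/5 + 2*sin(5*t/2)/5 - 8*cos(5*t/2)/25; evaluating from 0 to 2*pi: ∫_{0}^{2*pi} (1 - 2*t) cos(5*t/2) dt = (8/25) - (-8/25) = 16/25.
So ∫_{-2*pi}^{2*pi} f(t) cos(5*t/2) dt = 24/25.
Hence Re(c_{5}) = (1/(4*pi))·(24/25) = 6/(25*pi).

6/(25*pi)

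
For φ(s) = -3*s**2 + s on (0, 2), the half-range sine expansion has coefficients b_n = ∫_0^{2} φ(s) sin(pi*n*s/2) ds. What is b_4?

5/pi

b_4 = ∫_0^{2} (-3*s**2 + s) sin(2*pi*s) ds.
Integrating by parts twice (tabular method), an antiderivative of (-3*s**2 + s) sin(2*pi*s) is 3*s**2*cos(2*pi*s)/(2*pi) - 3*s*sin(2*pi*s)/(2*pi**2) - s*cos(2*pi*s)/(2*pi) + sin(2*pi*s)/(4*pi**2) - 3*cos(2*pi*s)/(4*pi**3); evaluating from 0 to 2: ∫_{0}^{2} (-3*s**2 + s) sin(2*pi*s) ds = (-3/(4*pi**3) + 5/pi) - (-3/(4*pi**3)) = 5/pi.
Hence b_4 = 5/pi.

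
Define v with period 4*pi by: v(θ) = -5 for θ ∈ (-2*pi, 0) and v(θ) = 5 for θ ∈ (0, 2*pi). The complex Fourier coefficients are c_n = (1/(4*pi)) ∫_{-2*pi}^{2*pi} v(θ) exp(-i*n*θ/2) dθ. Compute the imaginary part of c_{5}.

-2/pi

Since v is real-valued, Im(c_{5}) = -(1/(4*pi)) ∫_{-2*pi}^{2*pi} v(θ) sin(5*θ/2) dθ = -b_{5}/2.
v is odd and sin(5*θ/2) is odd, so the integrand is even: ∫_{-2*pi}^{2*pi} v(θ) sin(5*θ/2) dθ = 2∫_0^{2*pi} v(θ) sin(5*θ/2) dθ.
Directly, an antiderivative of (5) sin(5*θ/2) is -2*cos(5*θ/2); evaluating from 0 to 2*pi: ∫_{0}^{2*pi} (5) sin(5*θ/2) dθ = (2) - (-2) = 4.
So ∫_{-2*pi}^{2*pi} v(θ) sin(5*θ/2) dθ = 8.
Hence Im(c_{5}) = (-1/(4*pi))·(8) = -2/pi.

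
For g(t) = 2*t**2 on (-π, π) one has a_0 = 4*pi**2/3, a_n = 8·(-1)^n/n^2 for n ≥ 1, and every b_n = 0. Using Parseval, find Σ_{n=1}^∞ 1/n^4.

pi**4/90

Parseval: a_0^2/2 + Σ a_n^2 = (1/π) ∫_{-π}^{π} g(t)^2 dt = 8*pi**4/5.
Subtract a_0^2/2 = 8*pi**4/9: Σ a_n^2 = 32*pi**4/45.
Since a_n^2 = 64/n^4, Σ 1/n^4 = pi**4/90.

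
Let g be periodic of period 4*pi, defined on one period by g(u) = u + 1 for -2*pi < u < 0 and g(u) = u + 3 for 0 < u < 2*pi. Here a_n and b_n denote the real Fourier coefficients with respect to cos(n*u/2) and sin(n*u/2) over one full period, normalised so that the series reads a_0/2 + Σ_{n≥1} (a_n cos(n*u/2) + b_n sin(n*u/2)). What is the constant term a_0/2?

2

a_0 = (1/(2*pi)) ∫_{-2*pi}^{2*pi} g(u) du = (1/(2*pi)) · (8*pi) = 4.
So the constant term a_0/2 = 2.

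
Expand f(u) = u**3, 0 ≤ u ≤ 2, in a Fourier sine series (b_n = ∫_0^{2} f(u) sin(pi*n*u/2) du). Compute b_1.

b_1 = ∫_0^{2} (u**3) sin(pi*u/2) du.
Integrating by parts three times (tabular method), an antiderivative of (u**3) sin(pi*u/2) is -2*u**3*cos(pi*u/2)/pi + 12*u**2*sin(pi*u/2)/pi**2 + 48*u*cos(pi*u/2)/pi**3 - 96*sin(pi*u/2)/pi**4; evaluating from 0 to 2: ∫_{0}^{2} (u**3) sin(pi*u/2) du = (-96/pi**3 + 16/pi) - (0) = -96/pi**3 + 16/pi.
Hence b_1 = -96/pi**3 + 16/pi.

-96/pi**3 + 16/pi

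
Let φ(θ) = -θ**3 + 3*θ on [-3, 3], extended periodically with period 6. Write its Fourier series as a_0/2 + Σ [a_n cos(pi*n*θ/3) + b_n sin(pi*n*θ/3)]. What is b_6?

b_6 = 1/3 ∫_{-3}^{3} φ(θ) sin(2*pi*θ) dθ.
φ is odd and sin(2*pi*θ) is odd, so the integrand is even and b_6 = 2/3 ∫_0^{3} φ(θ) sin(2*pi*θ) dθ.
Integrating by parts three times (tabular method), an antiderivative of (-θ**3 + 3*θ) sin(2*pi*θ) is θ**3*cos(2*pi*θ)/(2*pi) - 3*θ**2*sin(2*pi*θ)/(4*pi**2) - 3*θ*cos(2*pi*θ)/(2*pi) - 3*θ*cos(2*pi*θ)/(4*pi**3) + 3*sin(2*pi*θ)/(8*pi**4) + 3*sin(2*pi*θ)/(4*pi**2); evaluating from 0 to 3: ∫_{0}^{3} (-θ**3 + 3*θ) sin(2*pi*θ) dθ = (-9/(4*pi**3) + 9/pi) - (0) = -9/(4*pi**3) + 9/pi.
Hence b_6 = (2/3)·(-9/(4*pi**3) + 9/pi) = -3/(2*pi**3) + 6/pi.

-3/(2*pi**3) + 6/pi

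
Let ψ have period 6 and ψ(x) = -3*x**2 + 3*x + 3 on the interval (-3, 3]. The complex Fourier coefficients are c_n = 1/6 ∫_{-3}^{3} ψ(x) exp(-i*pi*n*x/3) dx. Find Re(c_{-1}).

54/pi**2

Since ψ is real-valued, Re(c_{-1}) = 1/6 ∫_{-3}^{3} ψ(x) cos(-pi*x/3) dx = a_{1}/2.
Integrating by parts twice (tabular method), an antiderivative of (-3*x**2 + 3*x + 3) cos(-pi*x/3) is -9*x**2*sin(pi*x/3)/pi + 9*x*sin(pi*x/3)/pi - 54*x*cos(pi*x/3)/pi**2 + 9*sin(pi*x/3)/pi + 162*sin(pi*x/3)/pi**3 + 27*cos(pi*x/3)/pi**2; evaluating from -3 to 3: ∫_{-3}^{3} (-3*x**2 + 3*x + 3) cos(-pi*x/3) dx = (135/pi**2) - (-189/pi**2) = 324/pi**2.
Hence Re(c_{-1}) = (1/6)·(324/pi**2) = 54/pi**2.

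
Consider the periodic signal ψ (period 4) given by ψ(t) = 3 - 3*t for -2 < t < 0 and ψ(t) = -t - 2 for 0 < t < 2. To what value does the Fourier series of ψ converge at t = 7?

t = 7 differs from t = -1 by 2 full period(s), and the series is 4-periodic.
ψ is continuous at t = -1 with value 6, so the series converges to 6 there.

6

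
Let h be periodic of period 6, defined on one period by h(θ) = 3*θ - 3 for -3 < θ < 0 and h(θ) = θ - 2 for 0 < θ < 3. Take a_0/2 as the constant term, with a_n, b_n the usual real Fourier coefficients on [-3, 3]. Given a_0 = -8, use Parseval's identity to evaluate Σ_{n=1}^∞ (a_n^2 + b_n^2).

Parseval: a_0^2/2 + Σ_{n≥1} (a_n^2+b_n^2) = 1/3 ∫_{-3}^{3} h(θ)^2 dθ = 64.
Subtract a_0^2/2 = 32: Σ (a_n^2+b_n^2) = 32.

32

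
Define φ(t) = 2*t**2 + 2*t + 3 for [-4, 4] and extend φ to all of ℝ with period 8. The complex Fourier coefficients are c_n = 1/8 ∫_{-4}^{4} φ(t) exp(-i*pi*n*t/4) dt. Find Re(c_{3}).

-64/(9*pi**2)

Since φ is real-valued, Re(c_{3}) = 1/8 ∫_{-4}^{4} φ(t) cos(3*pi*t/4) dt = a_{3}/2.
Integrating by parts twice (tabular method), an antiderivative of (2*t**2 + 2*t + 3) cos(3*pi*t/4) is 8*t**2*sin(3*pi*t/4)/(3*pi) + 8*t*sin(3*pi*t/4)/(3*pi) + 64*t*cos(3*pi*t/4)/(9*pi**2) - 256*sin(3*pi*t/4)/(27*pi**3) + 4*sin(3*pi*t/4)/pi + 32*cos(3*pi*t/4)/(9*pi**2); evaluating from -4 to 4: ∫_{-4}^{4} (2*t**2 + 2*t + 3) cos(3*pi*t/4) dt = (-32/pi**2) - (224/(9*pi**2)) = -512/(9*pi**2).
Hence Re(c_{3}) = (1/8)·(-512/(9*pi**2)) = -64/(9*pi**2).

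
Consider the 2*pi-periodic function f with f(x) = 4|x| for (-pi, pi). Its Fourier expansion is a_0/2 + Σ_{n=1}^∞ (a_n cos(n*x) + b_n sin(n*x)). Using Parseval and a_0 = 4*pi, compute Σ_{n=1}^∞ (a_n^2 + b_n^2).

8*pi**2/3

Parseval: a_0^2/2 + Σ_{n≥1} (a_n^2+b_n^2) = 1/pi ∫_{-pi}^{pi} f(x)^2 dx = 32*pi**2/3.
Subtract a_0^2/2 = 8*pi**2: Σ (a_n^2+b_n^2) = 8*pi**2/3.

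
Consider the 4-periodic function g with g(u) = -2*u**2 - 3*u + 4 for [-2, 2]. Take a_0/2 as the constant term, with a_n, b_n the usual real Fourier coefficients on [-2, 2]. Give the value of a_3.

32/(9*pi**2)

a_3 = 1/2 ∫_{-2}^{2} g(u) cos(3*pi*u/2) du.
Integrating by parts twice (tabular method), an antiderivative of (-2*u**2 - 3*u + 4) cos(3*pi*u/2) is -4*u**2*sin(3*pi*u/2)/(3*pi) - 2*u*sin(3*pi*u/2)/pi - 16*u*cos(3*pi*u/2)/(9*pi**2) + 32*sin(3*pi*u/2)/(27*pi**3) + 8*sin(3*pi*u/2)/(3*pi) - 4*cos(3*pi*u/2)/(3*pi**2); evaluating from -2 to 2: ∫_{-2}^{2} (-2*u**2 - 3*u + 4) cos(3*pi*u/2) du = (44/(9*pi**2)) - (-20/(9*pi**2)) = 64/(9*pi**2).
Hence a_3 = (1/2)·(64/(9*pi**2)) = 32/(9*pi**2).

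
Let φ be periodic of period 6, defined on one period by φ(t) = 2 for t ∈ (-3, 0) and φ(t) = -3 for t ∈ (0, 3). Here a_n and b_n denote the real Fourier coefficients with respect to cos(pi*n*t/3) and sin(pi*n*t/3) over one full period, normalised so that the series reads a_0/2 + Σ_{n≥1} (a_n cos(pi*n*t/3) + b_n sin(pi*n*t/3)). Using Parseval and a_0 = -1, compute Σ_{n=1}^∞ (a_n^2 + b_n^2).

25/2

Parseval: a_0^2/2 + Σ_{n≥1} (a_n^2+b_n^2) = 1/3 ∫_{-3}^{3} φ(t)^2 dt = 13.
Subtract a_0^2/2 = 1/2: Σ (a_n^2+b_n^2) = 25/2.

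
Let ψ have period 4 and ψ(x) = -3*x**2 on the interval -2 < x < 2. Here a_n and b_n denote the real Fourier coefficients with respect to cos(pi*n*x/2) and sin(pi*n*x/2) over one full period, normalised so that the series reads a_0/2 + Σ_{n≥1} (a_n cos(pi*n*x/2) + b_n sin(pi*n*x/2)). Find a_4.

a_4 = 1/2 ∫_{-2}^{2} ψ(x) cos(2*pi*x) dx.
ψ is even and cos(2*pi*x) is even, so the integrand is even and a_4 = ∫_0^{2} ψ(x) cos(2*pi*x) dx.
Integrating by parts twice (tabular method), an antiderivative of (-3*x**2) cos(2*pi*x) is -3*x**2*sin(2*pi*x)/(2*pi) - 3*x*cos(2*pi*x)/(2*pi**2) + 3*sin(2*pi*x)/(4*pi**3); evaluating from 0 to 2: ∫_{0}^{2} (-3*x**2) cos(2*pi*x) dx = (-3/pi**2) - (0) = -3/pi**2.
Hence a_4 = -3/pi**2.

-3/pi**2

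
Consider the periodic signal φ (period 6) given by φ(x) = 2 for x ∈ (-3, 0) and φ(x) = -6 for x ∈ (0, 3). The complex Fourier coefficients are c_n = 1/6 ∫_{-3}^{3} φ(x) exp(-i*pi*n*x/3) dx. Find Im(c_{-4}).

Since φ is real-valued, Im(c_{-4}) = -1/6 ∫_{-3}^{3} φ(x) sin(-4*pi*x/3) dx = b_{4}/2.
Split the integral at the breakpoints.
Directly, an antiderivative of (2) sin(-4*pi*x/3) is 3*cos(4*pi*x/3)/(2*pi); evaluating from -3 to 0: ∫_{-3}^{0} (2) sin(-4*pi*x/3) dx = (3/(2*pi)) - (3/(2*pi)) = 0.
Directly, an antiderivative of (-6) sin(-4*pi*x/3) is -9*cos(4*pi*x/3)/(2*pi); evaluating from 0 to 3: ∫_{0}^{3} (-6) sin(-4*pi*x/3) dx = (-9/(2*pi)) - (-9/(2*pi)) = 0.
So ∫_{-3}^{3} φ(x) sin(-4*pi*x/3) dx = 0.
Hence Im(c_{-4}) = (-1/6)·(0) = 0.

0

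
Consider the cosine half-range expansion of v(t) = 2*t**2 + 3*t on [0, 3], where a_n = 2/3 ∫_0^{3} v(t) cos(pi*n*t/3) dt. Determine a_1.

a_1 = 2/3 ∫_0^{3} (2*t**2 + 3*t) cos(pi*t/3) dt.
Integrating by parts twice (tabular method), an antiderivative of (2*t**2 + 3*t) cos(pi*t/3) is 6*t**2*sin(pi*t/3)/pi + 9*t*sin(pi*t/3)/pi + 36*t*cos(pi*t/3)/pi**2 - 108*sin(pi*t/3)/pi**3 + 27*cos(pi*t/3)/pi**2; evaluating from 0 to 3: ∫_{0}^{3} (2*t**2 + 3*t) cos(pi*t/3) dt = (-135/pi**2) - (27/pi**2) = -162/pi**2.
Hence a_1 = (2/3)·(-162/pi**2) = -108/pi**2.

-108/pi**2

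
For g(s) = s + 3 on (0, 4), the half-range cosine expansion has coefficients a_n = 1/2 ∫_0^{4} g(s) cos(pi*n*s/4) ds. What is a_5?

a_5 = 1/2 ∫_0^{4} (s + 3) cos(5*pi*s/4) ds.
Integrating by parts (boundary term plus one more integral), an antiderivative of (s + 3) cos(5*pi*s/4) is 4*s*sin(5*pi*s/4)/(5*pi) + 12*sin(5*pi*s/4)/(5*pi) + 16*cos(5*pi*s/4)/(25*pi**2); evaluating from 0 to 4: ∫_{0}^{4} (s + 3) cos(5*pi*s/4) ds = (-16/(25*pi**2)) - (16/(25*pi**2)) = -32/(25*pi**2).
Hence a_5 = (1/2)·(-32/(25*pi**2)) = -16/(25*pi**2).

-16/(25*pi**2)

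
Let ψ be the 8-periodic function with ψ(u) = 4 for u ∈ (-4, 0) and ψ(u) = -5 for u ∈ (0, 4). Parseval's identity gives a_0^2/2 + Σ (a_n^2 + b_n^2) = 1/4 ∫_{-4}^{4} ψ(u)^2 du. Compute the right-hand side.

1/4 ∫_{-4}^{4} ψ(u)^2 du = 1/4 · (164) = 41.

41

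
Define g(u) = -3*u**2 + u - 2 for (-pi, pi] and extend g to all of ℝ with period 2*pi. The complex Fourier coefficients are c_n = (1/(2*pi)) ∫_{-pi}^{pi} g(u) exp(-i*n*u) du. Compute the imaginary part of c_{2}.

Since g is real-valued, Im(c_{2}) = -(1/(2*pi)) ∫_{-pi}^{pi} g(u) sin(2*u) du = -b_{2}/2.
Integrating by parts twice (tabular method), an antiderivative of (-3*u**2 + u - 2) sin(2*u) is 3*u**2*cos(2*u)/2 - 3*u*sin(2*u)/2 - u*cos(2*u)/2 + sin(2*u)/4 + cos(2*u)/4; evaluating from -pi to pi: ∫_{-pi}^{pi} (-3*u**2 + u - 2) sin(2*u) du = (-pi/2 + 1/4 + 3*pi**2/2) - (1/4 + pi/2 + 3*pi**2/2) = -pi.
Hence Im(c_{2}) = (-1/(2*pi))·(-pi) = 1/2.

1/2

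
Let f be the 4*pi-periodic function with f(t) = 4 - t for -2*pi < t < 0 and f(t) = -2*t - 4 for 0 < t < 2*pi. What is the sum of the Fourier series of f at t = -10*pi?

-pi

t = -10*pi differs from t = -2*pi by -2 full period(s), and the series is 4*pi-periodic.
At t = -2*pi the one-sided limits are f(-2*pi^-) = -4*pi - 4 and f(-2*pi^+) = 4 + 2*pi.
By Dirichlet's theorem the series converges to their average, [(-4*pi - 4) + (4 + 2*pi)]/2 = -pi.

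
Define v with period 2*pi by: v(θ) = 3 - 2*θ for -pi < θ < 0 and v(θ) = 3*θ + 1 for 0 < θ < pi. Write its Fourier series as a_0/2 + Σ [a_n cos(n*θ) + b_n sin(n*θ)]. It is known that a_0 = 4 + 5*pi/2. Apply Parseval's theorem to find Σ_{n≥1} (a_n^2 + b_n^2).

-pi + 2 + 29*pi**2/24

Parseval: a_0^2/2 + Σ_{n≥1} (a_n^2+b_n^2) = 1/pi ∫_{-pi}^{pi} v(θ)^2 dθ = 10 + 9*pi + 13*pi**2/3.
Subtract a_0^2/2 = (8 + 5*pi)**2/8: Σ (a_n^2+b_n^2) = -pi + 2 + 29*pi**2/24.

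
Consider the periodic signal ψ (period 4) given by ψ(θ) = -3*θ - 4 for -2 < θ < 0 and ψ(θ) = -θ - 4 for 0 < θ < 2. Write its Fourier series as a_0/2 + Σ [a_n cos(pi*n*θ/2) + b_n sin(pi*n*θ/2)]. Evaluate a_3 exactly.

-8/(9*pi**2)

a_3 = 1/2 ∫_{-2}^{2} ψ(θ) cos(3*pi*θ/2) dθ.
Split the integral at the breakpoints.
Integrating by parts (boundary term plus one more integral), an antiderivative of (-3*θ - 4) cos(3*pi*θ/2) is -2*θ*sin(3*pi*θ/2)/pi - 8*sin(3*pi*θ/2)/(3*pi) - 4*cos(3*pi*θ/2)/(3*pi**2); evaluating from -2 to 0: ∫_{-2}^{0} (-3*θ - 4) cos(3*pi*θ/2) dθ = (-4/(3*pi**2)) - (4/(3*pi**2)) = -8/(3*pi**2).
Integrating by parts (boundary term plus one more integral), an antiderivative of (-θ - 4) cos(3*pi*θ/2) is -2*θ*sin(3*pi*θ/2)/(3*pi) - 8*sin(3*pi*θ/2)/(3*pi) - 4*cos(3*pi*θ/2)/(9*pi**2); evaluating from 0 to 2: ∫_{0}^{2} (-θ - 4) cos(3*pi*θ/2) dθ = (4/(9*pi**2)) - (-4/(9*pi**2)) = 8/(9*pi**2).
Summing the pieces and multiplying by (1/2) gives a_3 = -8/(9*pi**2).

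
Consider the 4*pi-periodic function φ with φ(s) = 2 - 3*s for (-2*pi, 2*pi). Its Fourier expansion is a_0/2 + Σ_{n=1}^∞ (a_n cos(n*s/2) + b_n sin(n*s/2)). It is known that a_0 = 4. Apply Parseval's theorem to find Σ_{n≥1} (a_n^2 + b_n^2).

24*pi**2

Parseval: a_0^2/2 + Σ_{n≥1} (a_n^2+b_n^2) = (1/(2*pi)) ∫_{-2*pi}^{2*pi} φ(s)^2 ds = 8 + 24*pi**2.
Subtract a_0^2/2 = 8: Σ (a_n^2+b_n^2) = 24*pi**2.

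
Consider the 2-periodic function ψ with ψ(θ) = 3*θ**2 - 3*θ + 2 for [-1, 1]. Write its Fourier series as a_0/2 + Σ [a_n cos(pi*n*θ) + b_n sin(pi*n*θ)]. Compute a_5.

-12/(25*pi**2)

a_5 = ∫_{-1}^{1} ψ(θ) cos(5*pi*θ) dθ.
Integrating by parts twice (tabular method), an antiderivative of (3*θ**2 - 3*θ + 2) cos(5*pi*θ) is 3*θ**2*sin(5*pi*θ)/(5*pi) - 3*θ*sin(5*pi*θ)/(5*pi) + 6*θ*cos(5*pi*θ)/(25*pi**2) - 6*sin(5*pi*θ)/(125*pi**3) + 2*sin(5*pi*θ)/(5*pi) - 3*cos(5*pi*θ)/(25*pi**2); evaluating from -1 to 1: ∫_{-1}^{1} (3*θ**2 - 3*θ + 2) cos(5*pi*θ) dθ = (-3/(25*pi**2)) - (9/(25*pi**2)) = -12/(25*pi**2).
Hence a_5 = -12/(25*pi**2).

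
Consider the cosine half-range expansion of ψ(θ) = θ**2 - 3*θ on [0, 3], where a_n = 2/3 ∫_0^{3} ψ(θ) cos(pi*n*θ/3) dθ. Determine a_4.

a_4 = 2/3 ∫_0^{3} (θ**2 - 3*θ) cos(4*pi*θ/3) dθ.
Integrating by parts twice (tabular method), an antiderivative of (θ**2 - 3*θ) cos(4*pi*θ/3) is 3*θ**2*sin(4*pi*θ/3)/(4*pi) - 9*θ*sin(4*pi*θ/3)/(4*pi) + 9*θ*cos(4*pi*θ/3)/(8*pi**2) - 27*sin(4*pi*θ/3)/(32*pi**3) - 27*cos(4*pi*θ/3)/(16*pi**2); evaluating from 0 to 3: ∫_{0}^{3} (θ**2 - 3*θ) cos(4*pi*θ/3) dθ = (27/(16*pi**2)) - (-27/(16*pi**2)) = 27/(8*pi**2).
Hence a_4 = (2/3)·(27/(8*pi**2)) = 9/(4*pi**2).

9/(4*pi**2)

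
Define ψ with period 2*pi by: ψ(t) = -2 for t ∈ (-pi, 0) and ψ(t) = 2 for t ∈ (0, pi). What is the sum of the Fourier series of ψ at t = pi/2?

2

ψ is continuous at t = pi/2 with value 2, so the series converges to 2 there.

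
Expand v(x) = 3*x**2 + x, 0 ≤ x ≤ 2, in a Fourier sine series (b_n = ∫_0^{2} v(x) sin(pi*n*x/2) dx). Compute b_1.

-96/pi**3 + 28/pi

b_1 = ∫_0^{2} (3*x**2 + x) sin(pi*x/2) dx.
Integrating by parts twice (tabular method), an antiderivative of (3*x**2 + x) sin(pi*x/2) is -6*x**2*cos(pi*x/2)/pi + 24*x*sin(pi*x/2)/pi**2 - 2*x*cos(pi*x/2)/pi + 4*sin(pi*x/2)/pi**2 + 48*cos(pi*x/2)/pi**3; evaluating from 0 to 2: ∫_{0}^{2} (3*x**2 + x) sin(pi*x/2) dx = (-48/pi**3 + 28/pi) - (48/pi**3) = -96/pi**3 + 28/pi.
Hence b_1 = -96/pi**3 + 28/pi.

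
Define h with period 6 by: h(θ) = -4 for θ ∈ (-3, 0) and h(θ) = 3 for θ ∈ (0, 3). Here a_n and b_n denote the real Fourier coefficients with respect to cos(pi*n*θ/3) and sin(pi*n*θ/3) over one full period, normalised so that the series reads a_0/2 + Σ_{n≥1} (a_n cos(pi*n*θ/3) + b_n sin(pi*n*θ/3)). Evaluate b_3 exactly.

b_3 = 1/3 ∫_{-3}^{3} h(θ) sin(pi*θ) dθ.
Split the integral at the breakpoints.
Directly, an antiderivative of (-4) sin(pi*θ) is 4*cos(pi*θ)/pi; evaluating from -3 to 0: ∫_{-3}^{0} (-4) sin(pi*θ) dθ = (4/pi) - (-4/pi) = 8/pi.
Directly, an antiderivative of (3) sin(pi*θ) is -3*cos(pi*θ)/pi; evaluating from 0 to 3: ∫_{0}^{3} (3) sin(pi*θ) dθ = (3/pi) - (-3/pi) = 6/pi.
Summing the pieces and multiplying by (1/3) gives b_3 = 14/(3*pi).

14/(3*pi)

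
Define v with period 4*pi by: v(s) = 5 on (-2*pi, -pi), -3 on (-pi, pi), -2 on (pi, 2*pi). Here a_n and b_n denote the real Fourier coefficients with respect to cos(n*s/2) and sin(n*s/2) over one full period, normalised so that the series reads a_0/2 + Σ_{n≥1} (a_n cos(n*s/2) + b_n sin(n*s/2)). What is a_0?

-3/2

a_0 = (1/(2*pi)) ∫_{-2*pi}^{2*pi} v(s) ds = (1/(2*pi)) · (-3*pi) = -3/2.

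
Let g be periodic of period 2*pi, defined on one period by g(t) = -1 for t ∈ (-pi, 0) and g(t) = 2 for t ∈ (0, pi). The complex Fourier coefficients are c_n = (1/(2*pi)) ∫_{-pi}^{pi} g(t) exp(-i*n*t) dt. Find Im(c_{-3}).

1/pi

Since g is real-valued, Im(c_{-3}) = -(1/(2*pi)) ∫_{-pi}^{pi} g(t) sin(-3*t) dt = b_{3}/2.
Split the integral at the breakpoints.
Directly, an antiderivative of (-1) sin(-3*t) is -cos(3*t)/3; evaluating from -pi to 0: ∫_{-pi}^{0} (-1) sin(-3*t) dt = (-1/3) - (1/3) = -2/3.
Directly, an antiderivative of (2) sin(-3*t) is 2*cos(3*t)/3; evaluating from 0 to pi: ∫_{0}^{pi} (2) sin(-3*t) dt = (-2/3) - (2/3) = -4/3.
So ∫_{-pi}^{pi} g(t) sin(-3*t) dt = -2.
Hence Im(c_{-3}) = (-1/(2*pi))·(-2) = 1/pi.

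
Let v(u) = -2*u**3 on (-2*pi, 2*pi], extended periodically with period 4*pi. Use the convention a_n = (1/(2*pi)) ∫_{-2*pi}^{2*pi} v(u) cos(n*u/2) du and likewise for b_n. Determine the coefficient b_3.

b_3 = (1/(2*pi)) ∫_{-2*pi}^{2*pi} v(u) sin(3*u/2) du.
v is odd and sin(3*u/2) is odd, so the integrand is even and b_3 = 1/pi ∫_0^{2*pi} v(u) sin(3*u/2) du.
Integrating by parts three times (tabular method), an antiderivative of (-2*u**3) sin(3*u/2) is 4*u**3*cos(3*u/2)/3 - 8*u**2*sin(3*u/2)/3 - 32*u*cos(3*u/2)/9 + 64*sin(3*u/2)/27; evaluating from 0 to 2*pi: ∫_{0}^{2*pi} (-2*u**3) sin(3*u/2) du = (32*pi*(2 - 3*pi**2)/9) - (0) = 32*pi*(2 - 3*pi**2)/9.
Hence b_3 = (1/pi)·(32*pi*(2 - 3*pi**2)/9) = 64/9 - 32*pi**2/3.

64/9 - 32*pi**2/3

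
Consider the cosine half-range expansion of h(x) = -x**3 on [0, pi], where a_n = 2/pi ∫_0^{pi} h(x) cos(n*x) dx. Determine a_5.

6*(-4 + 25*pi**2)/(625*pi)

a_5 = 2/pi ∫_0^{pi} (-x**3) cos(5*x) dx.
Integrating by parts three times (tabular method), an antiderivative of (-x**3) cos(5*x) is -x**3*sin(5*x)/5 - 3*x**2*cos(5*x)/25 + 6*x*sin(5*x)/125 + 6*cos(5*x)/625; evaluating from 0 to pi: ∫_{0}^{pi} (-x**3) cos(5*x) dx = (-6/625 + 3*pi**2/25) - (6/625) = -12/625 + 3*pi**2/25.
Hence a_5 = (2/pi)·(-12/625 + 3*pi**2/25) = 6*(-4 + 25*pi**2)/(625*pi).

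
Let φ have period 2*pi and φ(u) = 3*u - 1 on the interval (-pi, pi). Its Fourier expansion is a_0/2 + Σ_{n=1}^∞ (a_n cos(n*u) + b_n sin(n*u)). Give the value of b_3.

2

b_3 = 1/pi ∫_{-pi}^{pi} φ(u) sin(3*u) du.
Integrating by parts (boundary term plus one more integral), an antiderivative of (3*u - 1) sin(3*u) is -u*cos(3*u) + sin(3*u)/3 + cos(3*u)/3; evaluating from -pi to pi: ∫_{-pi}^{pi} (3*u - 1) sin(3*u) du = (-1/3 + pi) - (-pi - 1/3) = 2*pi.
Hence b_3 = (1/pi)·(2*pi) = 2.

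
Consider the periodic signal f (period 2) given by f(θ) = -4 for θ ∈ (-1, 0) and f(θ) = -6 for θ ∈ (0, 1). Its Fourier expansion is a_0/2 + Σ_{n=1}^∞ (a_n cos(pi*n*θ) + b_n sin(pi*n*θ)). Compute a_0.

-10

a_0 = ∫_{-1}^{1} f(θ) dθ = -10.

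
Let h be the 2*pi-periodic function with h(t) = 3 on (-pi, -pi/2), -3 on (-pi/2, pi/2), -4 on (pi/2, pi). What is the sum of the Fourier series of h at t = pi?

-1/2

At t = pi the one-sided limits are h(pi^-) = -4 and h(pi^+) = 3.
By Dirichlet's theorem the series converges to their average, [(-4) + (3)]/2 = -1/2.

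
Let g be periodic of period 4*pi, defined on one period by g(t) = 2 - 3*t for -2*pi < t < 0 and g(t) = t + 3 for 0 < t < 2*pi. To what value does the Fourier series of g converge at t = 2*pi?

At t = 2*pi the one-sided limits are g(2*pi^-) = 3 + 2*pi and g(2*pi^+) = 2 + 6*pi.
By Dirichlet's theorem the series converges to their average, [(3 + 2*pi) + (2 + 6*pi)]/2 = 5/2 + 4*pi.

5/2 + 4*pi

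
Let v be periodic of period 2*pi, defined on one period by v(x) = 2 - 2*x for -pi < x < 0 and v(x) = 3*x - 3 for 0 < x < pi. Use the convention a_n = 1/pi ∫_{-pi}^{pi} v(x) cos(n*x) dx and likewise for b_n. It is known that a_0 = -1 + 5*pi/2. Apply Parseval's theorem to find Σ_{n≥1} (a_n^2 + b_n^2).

Parseval: a_0^2/2 + Σ_{n≥1} (a_n^2+b_n^2) = 1/pi ∫_{-pi}^{pi} v(x)^2 dx = -5*pi + 13 + 13*pi**2/3.
Subtract a_0^2/2 = (2 - 5*pi)**2/8: Σ (a_n^2+b_n^2) = -5*pi/2 + 29*pi**2/24 + 25/2.

-5*pi/2 + 29*pi**2/24 + 25/2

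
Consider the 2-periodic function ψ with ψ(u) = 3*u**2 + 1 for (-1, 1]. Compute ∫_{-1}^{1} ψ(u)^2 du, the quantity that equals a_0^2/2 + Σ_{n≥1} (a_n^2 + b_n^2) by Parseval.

48/5

∫_{-1}^{1} ψ(u)^2 du = 48/5.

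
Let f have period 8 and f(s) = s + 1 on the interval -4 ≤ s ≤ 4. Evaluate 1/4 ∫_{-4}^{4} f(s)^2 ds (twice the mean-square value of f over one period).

38/3

1/4 ∫_{-4}^{4} f(s)^2 ds = 1/4 · (152/3) = 38/3.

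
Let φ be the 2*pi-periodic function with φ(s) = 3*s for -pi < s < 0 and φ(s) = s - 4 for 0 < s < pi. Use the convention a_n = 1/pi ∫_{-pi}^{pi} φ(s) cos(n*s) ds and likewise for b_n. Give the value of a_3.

4/(9*pi)

a_3 = 1/pi ∫_{-pi}^{pi} φ(s) cos(3*s) ds.
Split the integral at the breakpoints.
Integrating by parts (boundary term plus one more integral), an antiderivative of (3*s) cos(3*s) is s*sin(3*s) + cos(3*s)/3; evaluating from -pi to 0: ∫_{-pi}^{0} (3*s) cos(3*s) ds = (1/3) - (-1/3) = 2/3.
Integrating by parts (boundary term plus one more integral), an antiderivative of (s - 4) cos(3*s) is s*sin(3*s)/3 - 4*sin(3*s)/3 + cos(3*s)/9; evaluating from 0 to pi: ∫_{0}^{pi} (s - 4) cos(3*s) ds = (-1/9) - (1/9) = -2/9.
Summing the pieces and multiplying by (1/pi) gives a_3 = 4/(9*pi).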